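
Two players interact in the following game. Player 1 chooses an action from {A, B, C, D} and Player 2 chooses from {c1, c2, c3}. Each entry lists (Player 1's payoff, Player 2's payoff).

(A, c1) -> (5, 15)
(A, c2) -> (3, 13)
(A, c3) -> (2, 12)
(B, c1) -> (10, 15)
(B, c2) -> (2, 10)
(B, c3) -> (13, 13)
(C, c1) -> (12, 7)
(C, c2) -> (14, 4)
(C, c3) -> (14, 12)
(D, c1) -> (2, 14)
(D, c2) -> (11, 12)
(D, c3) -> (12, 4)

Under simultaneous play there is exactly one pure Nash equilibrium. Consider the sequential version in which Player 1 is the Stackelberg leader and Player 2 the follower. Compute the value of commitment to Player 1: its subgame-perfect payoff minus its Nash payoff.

Solve by backward induction (Player 1 leads).
- A: BR = c1, leader payoff 5.
- B: BR = c1, leader payoff 10.
- C: BR = c3, leader payoff 14.
- D: BR = c1, leader payoff 2.
Among 5, 10, 14, 2, the best is 14 at C. Subgame-perfect outcome: (C, c3) with payoffs (14, 12).
Now find the simultaneous Nash equilibrium.
Player 1's best replies: c1→C; c2→C; c3→C.
Player 2's best replies: A→c1; B→c1; C→c3; D→c1.
Only (C, c3) has each player best-responding; Nash payoffs (14, 12).
Player 1's commitment gain: 14 − 14 = 0.

0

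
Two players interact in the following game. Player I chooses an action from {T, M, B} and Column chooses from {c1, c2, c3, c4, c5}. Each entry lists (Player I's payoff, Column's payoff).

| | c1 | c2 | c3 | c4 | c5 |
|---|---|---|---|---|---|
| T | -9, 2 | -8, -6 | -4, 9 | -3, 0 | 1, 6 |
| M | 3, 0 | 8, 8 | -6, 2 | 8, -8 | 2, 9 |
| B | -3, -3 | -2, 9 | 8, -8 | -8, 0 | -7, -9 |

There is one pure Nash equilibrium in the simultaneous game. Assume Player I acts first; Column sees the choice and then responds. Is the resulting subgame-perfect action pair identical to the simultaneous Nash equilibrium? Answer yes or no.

Column best-responds to each possible Player I move:
- T: Column compares 2, -6, 9, 0, 6 and picks c3; Player I would get -4.
- M: Column compares 0, 8, 2, -8, 9 and picks c5; Player I would get 2.
- B: Column compares -3, 9, -8, 0, -9 and picks c2; Player I would get -2.
Among -4, 2, -2, the best is 2 at M. Subgame-perfect outcome: (M, c5) with payoffs (2, 9).
Now find the simultaneous Nash equilibrium.
Player I's best replies: c1→M; c2→M; c3→B; c4→M; c5→M.
Column's best replies: T→c3; M→c5; B→c2.
The unique mutual best reply is (M, c5), giving (2, 9).
Sequential outcome (M, c5) coincides with the Nash profile (M, c5).

yes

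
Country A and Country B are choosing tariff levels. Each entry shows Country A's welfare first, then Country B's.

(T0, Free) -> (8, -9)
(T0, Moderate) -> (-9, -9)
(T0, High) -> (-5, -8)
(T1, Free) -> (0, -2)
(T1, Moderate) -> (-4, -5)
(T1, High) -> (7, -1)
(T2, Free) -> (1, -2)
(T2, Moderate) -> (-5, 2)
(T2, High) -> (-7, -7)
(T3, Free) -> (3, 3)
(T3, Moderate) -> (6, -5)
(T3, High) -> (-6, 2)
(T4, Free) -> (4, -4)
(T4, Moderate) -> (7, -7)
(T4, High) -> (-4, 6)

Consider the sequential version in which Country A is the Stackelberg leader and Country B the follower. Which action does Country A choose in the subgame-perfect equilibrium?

Backward induction with Country A moving first.
- T0 → Country B plays High (best of -9, -9, -8); Country A gets -5.
- T1 → Country B plays High (best of -2, -5, -1); Country A gets 7.
- T2 → Country B plays Moderate (best of -2, 2, -7); Country A gets -5.
- T3 → Country B plays Free (best of 3, -5, 2); Country A gets 3.
- T4 → Country B plays High (best of -4, -7, 6); Country A gets -4.
Country A's induced payoffs are -5, 7, -5, 3, -4, so Country A commits to T1. Subgame-perfect outcome: (T1, High) with payoffs (7, -1).

T1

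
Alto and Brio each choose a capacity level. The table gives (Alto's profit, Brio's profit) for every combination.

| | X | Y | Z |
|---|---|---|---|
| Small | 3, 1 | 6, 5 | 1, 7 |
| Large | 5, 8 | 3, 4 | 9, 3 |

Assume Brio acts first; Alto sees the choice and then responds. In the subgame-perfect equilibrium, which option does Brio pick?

Backward induction with Brio moving first.
- X: BR = Large, leader payoff 8.
- Y: BR = Small, leader payoff 5.
- Z: BR = Large, leader payoff 3.
Brio's induced payoffs are 8, 5, 3, so Brio commits to X. Subgame-perfect outcome: (Large, X) with payoffs (5, 8).

X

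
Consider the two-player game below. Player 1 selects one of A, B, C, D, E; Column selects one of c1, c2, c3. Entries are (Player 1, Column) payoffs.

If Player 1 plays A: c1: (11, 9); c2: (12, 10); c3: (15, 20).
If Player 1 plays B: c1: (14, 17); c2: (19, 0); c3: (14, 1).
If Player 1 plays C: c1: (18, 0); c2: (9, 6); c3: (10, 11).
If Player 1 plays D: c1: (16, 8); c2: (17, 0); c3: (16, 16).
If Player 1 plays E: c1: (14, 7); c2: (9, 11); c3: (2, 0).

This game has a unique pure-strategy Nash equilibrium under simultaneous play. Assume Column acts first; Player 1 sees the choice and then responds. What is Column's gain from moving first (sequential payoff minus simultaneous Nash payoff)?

Solve by backward induction (Column leads).
- c1 → Player 1 plays C (best of 11, 14, 18, 16, 14); Column gets 0.
- c2 → Player 1 plays B (best of 12, 19, 9, 17, 9); Column gets 0.
- c3 → Player 1 plays D (best of 15, 14, 10, 16, 2); Column gets 16.
Maximizing over 0, 0, 16, Column chooses c3. Subgame-perfect outcome: (D, c3) with payoffs (16, 16).
For the simultaneous game, intersect best replies.
Player 1's best replies: c1→C; c2→B; c3→D.
Column's best replies: A→c3; B→c1; C→c3; D→c3; E→c2.
The unique mutual best reply is (D, c3), giving (16, 16).
Column's commitment gain: 16 − 16 = 0.

0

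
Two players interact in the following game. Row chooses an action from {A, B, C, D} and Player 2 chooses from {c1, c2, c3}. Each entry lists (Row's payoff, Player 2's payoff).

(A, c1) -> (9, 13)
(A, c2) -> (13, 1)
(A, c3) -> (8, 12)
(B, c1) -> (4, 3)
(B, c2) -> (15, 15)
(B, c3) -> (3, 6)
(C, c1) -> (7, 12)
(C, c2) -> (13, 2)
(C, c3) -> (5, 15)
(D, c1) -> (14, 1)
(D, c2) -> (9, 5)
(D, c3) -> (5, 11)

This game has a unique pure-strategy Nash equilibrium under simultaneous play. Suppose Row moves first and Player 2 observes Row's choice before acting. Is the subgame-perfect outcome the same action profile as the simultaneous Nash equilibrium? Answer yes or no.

Work backward from Player 2's decision.
- A: BR = c1, leader payoff 9.
- B: BR = c2, leader payoff 15.
- C: BR = c3, leader payoff 5.
- D: BR = c3, leader payoff 5.
Among 9, 15, 5, 5, the best is 15 at B. Subgame-perfect outcome: (B, c2) with payoffs (15, 15).
For the simultaneous game, intersect best replies.
Row's best replies: c1→D; c2→B; c3→A.
Player 2's best replies: A→c1; B→c2; C→c3; D→c3.
Only (B, c2) has each player best-responding; Nash payoffs (15, 15).
Sequential outcome (B, c2) coincides with the Nash profile (B, c2).

yes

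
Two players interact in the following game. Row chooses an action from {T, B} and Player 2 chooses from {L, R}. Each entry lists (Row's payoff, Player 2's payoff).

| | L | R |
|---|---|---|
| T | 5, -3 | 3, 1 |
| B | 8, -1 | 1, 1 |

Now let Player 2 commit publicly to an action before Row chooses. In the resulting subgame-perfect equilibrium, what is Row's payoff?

Row best-responds to each possible Player 2 move:
- L: BR = B, leader payoff -1.
- R: BR = T, leader payoff 1.
Among -1, 1, the best is 1 at R. Subgame-perfect outcome: (T, R) with payoffs (3, 1).

3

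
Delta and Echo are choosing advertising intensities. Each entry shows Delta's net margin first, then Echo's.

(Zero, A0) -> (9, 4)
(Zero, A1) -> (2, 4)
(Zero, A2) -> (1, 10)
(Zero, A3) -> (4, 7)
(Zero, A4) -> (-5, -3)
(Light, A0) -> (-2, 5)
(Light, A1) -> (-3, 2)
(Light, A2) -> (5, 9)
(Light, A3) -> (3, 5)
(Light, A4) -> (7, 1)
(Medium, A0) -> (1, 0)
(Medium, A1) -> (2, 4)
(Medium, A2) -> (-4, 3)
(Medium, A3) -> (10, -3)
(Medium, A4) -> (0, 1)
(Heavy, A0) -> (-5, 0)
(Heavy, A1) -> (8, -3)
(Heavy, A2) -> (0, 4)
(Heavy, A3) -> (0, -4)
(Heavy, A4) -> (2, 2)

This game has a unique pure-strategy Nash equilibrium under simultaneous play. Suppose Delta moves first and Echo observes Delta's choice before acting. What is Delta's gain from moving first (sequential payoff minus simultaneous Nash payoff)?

0

Echo best-responds to each possible Delta move:
- Zero: BR = A2, leader payoff 1.
- Light: BR = A2, leader payoff 5.
- Medium: BR = A1, leader payoff 2.
- Heavy: BR = A2, leader payoff 0.
Among 1, 5, 2, 0, the best is 5 at Light. Subgame-perfect outcome: (Light, A2) with payoffs (5, 9).
For the simultaneous game, intersect best replies.
Delta's best replies: A0→Zero; A1→Heavy; A2→Light; A3→Medium; A4→Light.
Echo's best replies: Zero→A2; Light→A2; Medium→A1; Heavy→A2.
The unique mutual best reply is (Light, A2), giving (5, 9).
Delta's commitment gain: 5 − 5 = 0.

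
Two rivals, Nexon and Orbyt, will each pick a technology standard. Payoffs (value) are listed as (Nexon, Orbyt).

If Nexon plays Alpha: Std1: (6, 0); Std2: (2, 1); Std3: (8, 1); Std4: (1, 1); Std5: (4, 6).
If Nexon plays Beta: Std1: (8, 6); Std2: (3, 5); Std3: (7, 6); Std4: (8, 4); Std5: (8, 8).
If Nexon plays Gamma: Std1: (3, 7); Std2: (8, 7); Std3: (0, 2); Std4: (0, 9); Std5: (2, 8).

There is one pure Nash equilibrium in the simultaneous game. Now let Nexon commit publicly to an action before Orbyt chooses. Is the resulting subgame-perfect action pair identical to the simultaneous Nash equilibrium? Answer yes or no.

Solve by backward induction (Nexon leads).
- Alpha: Orbyt compares 0, 1, 1, 1, 6 and picks Std5; Nexon would get 4.
- Beta: Orbyt compares 6, 5, 6, 4, 8 and picks Std5; Nexon would get 8.
- Gamma: Orbyt compares 7, 7, 2, 9, 8 and picks Std4; Nexon would get 0.
Maximizing over 4, 8, 0, Nexon chooses Beta. Subgame-perfect outcome: (Beta, Std5) with payoffs (8, 8).
Now find the simultaneous Nash equilibrium.
Nexon's best replies: Std1→Beta; Std2→Gamma; Std3→Alpha; Std4→Beta; Std5→Beta.
Orbyt's best replies: Alpha→Std5; Beta→Std5; Gamma→Std4.
The unique mutual best reply is (Beta, Std5), giving (8, 8).
Sequential outcome (Beta, Std5) coincides with the Nash profile (Beta, Std5).

yes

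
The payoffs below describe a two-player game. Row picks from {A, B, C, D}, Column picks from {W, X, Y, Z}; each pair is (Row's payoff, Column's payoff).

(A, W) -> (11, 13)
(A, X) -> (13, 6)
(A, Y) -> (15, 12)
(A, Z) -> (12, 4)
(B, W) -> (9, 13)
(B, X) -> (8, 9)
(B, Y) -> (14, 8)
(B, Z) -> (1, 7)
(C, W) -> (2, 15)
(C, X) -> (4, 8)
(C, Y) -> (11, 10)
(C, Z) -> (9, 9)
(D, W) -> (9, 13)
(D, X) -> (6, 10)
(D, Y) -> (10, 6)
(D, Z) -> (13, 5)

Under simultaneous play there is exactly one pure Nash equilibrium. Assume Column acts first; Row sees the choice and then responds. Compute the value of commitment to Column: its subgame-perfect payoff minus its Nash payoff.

0

Solve by backward induction (Column leads).
- W: BR = A, leader payoff 13.
- X: BR = A, leader payoff 6.
- Y: BR = A, leader payoff 12.
- Z: BR = D, leader payoff 5.
Column's induced payoffs are 13, 6, 12, 5, so Column commits to W. Subgame-perfect outcome: (A, W) with payoffs (11, 13).
Now find the simultaneous Nash equilibrium.
Row's best replies: W→A; X→A; Y→A; Z→D.
Column's best replies: A→W; B→W; C→W; D→W.
Only (A, W) has each player best-responding; Nash payoffs (11, 13).
Column's commitment gain: 13 − 13 = 0.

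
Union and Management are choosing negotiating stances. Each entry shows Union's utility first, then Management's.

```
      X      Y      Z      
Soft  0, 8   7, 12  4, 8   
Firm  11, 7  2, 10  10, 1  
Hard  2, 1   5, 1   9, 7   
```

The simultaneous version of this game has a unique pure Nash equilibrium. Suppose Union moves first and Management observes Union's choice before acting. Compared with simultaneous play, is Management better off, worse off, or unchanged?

worse off

Solve by backward induction (Union leads).
- Soft: Management compares 8, 12, 8 and picks Y; Union would get 7.
- Firm: Management compares 7, 10, 1 and picks Y; Union would get 2.
- Hard: Management compares 1, 1, 7 and picks Z; Union would get 9.
Maximizing over 7, 2, 9, Union chooses Hard. Subgame-perfect outcome: (Hard, Z) with payoffs (9, 7).
For the simultaneous game, intersect best replies.
Union's best replies: X→Firm; Y→Soft; Z→Firm.
Management's best replies: Soft→Y; Firm→Y; Hard→Z.
Only (Soft, Y) has each player best-responding; Nash payoffs (7, 12).
Management earns 7 sequentially versus 12 at the Nash outcome: worse off.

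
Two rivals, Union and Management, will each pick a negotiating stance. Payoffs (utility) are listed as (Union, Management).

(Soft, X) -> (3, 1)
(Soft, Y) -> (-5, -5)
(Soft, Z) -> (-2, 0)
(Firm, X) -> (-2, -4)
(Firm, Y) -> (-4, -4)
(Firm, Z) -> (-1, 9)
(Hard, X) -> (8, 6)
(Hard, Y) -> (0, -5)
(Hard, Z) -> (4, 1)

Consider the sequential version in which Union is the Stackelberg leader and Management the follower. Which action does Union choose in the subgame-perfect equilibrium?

Management best-responds to each possible Union move:
- Soft: BR = X, leader payoff 3.
- Firm: BR = Z, leader payoff -1.
- Hard: BR = X, leader payoff 8.
Maximizing over 3, -1, 8, Union chooses Hard. Subgame-perfect outcome: (Hard, X) with payoffs (8, 6).

Hard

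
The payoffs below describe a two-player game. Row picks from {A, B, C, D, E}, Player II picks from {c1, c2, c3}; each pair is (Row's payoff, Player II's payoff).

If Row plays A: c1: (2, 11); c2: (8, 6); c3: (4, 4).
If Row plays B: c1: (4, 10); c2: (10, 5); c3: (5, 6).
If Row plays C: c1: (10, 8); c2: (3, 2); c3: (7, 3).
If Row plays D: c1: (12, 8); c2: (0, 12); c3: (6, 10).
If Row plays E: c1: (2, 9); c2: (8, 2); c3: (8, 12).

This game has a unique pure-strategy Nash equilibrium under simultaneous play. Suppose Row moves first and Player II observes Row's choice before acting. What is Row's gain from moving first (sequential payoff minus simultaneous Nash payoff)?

Player II best-responds to each possible Row move:
- A: BR = c1, leader payoff 2.
- B: BR = c1, leader payoff 4.
- C: BR = c1, leader payoff 10.
- D: BR = c2, leader payoff 0.
- E: BR = c3, leader payoff 8.
Row's induced payoffs are 2, 4, 10, 0, 8, so Row commits to C. Subgame-perfect outcome: (C, c1) with payoffs (10, 8).
Under simultaneous play:
Row's best replies: c1→D; c2→B; c3→E.
Player II's best replies: A→c1; B→c1; C→c1; D→c2; E→c3.
Only (E, c3) has each player best-responding; Nash payoffs (8, 12).
Row's commitment gain: 10 − 8 = 2.

2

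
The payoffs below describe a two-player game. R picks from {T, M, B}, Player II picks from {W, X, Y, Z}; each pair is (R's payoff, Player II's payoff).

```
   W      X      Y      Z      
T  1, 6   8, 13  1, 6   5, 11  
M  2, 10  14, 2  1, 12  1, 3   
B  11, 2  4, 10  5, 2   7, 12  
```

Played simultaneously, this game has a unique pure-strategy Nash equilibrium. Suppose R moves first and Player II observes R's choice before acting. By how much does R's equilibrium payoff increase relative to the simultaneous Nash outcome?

1

Solve by backward induction (R leads).
- T: BR = X, leader payoff 8.
- M: BR = Y, leader payoff 1.
- B: BR = Z, leader payoff 7.
Among 8, 1, 7, the best is 8 at T. Subgame-perfect outcome: (T, X) with payoffs (8, 13).
For the simultaneous game, intersect best replies.
R's best replies: W→B; X→M; Y→B; Z→B.
Player II's best replies: T→X; M→Y; B→Z.
Only (B, Z) has each player best-responding; Nash payoffs (7, 12).
R's commitment gain: 8 − 7 = 1.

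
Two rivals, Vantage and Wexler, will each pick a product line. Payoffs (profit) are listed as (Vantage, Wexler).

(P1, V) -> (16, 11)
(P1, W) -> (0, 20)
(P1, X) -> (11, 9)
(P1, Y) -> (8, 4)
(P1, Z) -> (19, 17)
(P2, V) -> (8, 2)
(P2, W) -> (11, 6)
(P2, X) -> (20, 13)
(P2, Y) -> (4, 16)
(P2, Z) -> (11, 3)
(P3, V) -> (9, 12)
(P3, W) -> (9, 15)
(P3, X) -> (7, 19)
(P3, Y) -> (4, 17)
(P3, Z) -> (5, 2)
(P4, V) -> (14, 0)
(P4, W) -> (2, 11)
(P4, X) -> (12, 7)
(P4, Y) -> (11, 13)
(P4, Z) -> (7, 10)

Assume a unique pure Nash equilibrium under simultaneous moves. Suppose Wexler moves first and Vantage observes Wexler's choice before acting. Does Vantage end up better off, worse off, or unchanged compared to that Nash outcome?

better off

Vantage best-responds to each possible Wexler move:
- V: BR = P1, leader payoff 11.
- W: BR = P2, leader payoff 6.
- X: BR = P2, leader payoff 13.
- Y: BR = P4, leader payoff 13.
- Z: BR = P1, leader payoff 17.
Among 11, 6, 13, 13, 17, the best is 17 at Z. Subgame-perfect outcome: (P1, Z) with payoffs (19, 17).
Under simultaneous play:
Vantage's best replies: V→P1; W→P2; X→P2; Y→P4; Z→P1.
Wexler's best replies: P1→W; P2→Y; P3→X; P4→Y.
The unique mutual best reply is (P4, Y), giving (11, 13).
Vantage earns 19 sequentially versus 11 at the Nash outcome: better off.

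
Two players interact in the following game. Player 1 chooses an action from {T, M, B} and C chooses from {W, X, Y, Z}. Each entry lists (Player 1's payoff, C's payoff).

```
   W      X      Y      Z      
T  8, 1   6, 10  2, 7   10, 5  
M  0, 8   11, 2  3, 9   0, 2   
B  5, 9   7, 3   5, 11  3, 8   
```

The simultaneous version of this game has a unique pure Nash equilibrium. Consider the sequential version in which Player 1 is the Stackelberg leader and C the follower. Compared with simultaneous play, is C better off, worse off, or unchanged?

worse off

C best-responds to each possible Player 1 move:
- T: BR = X, leader payoff 6.
- M: BR = Y, leader payoff 3.
- B: BR = Y, leader payoff 5.
Maximizing over 6, 3, 5, Player 1 chooses T. Subgame-perfect outcome: (T, X) with payoffs (6, 10).
Under simultaneous play:
Player 1's best replies: W→T; X→M; Y→B; Z→T.
C's best replies: T→X; M→Y; B→Y.
The unique mutual best reply is (B, Y), giving (5, 11).
C earns 10 sequentially versus 11 at the Nash outcome: worse off.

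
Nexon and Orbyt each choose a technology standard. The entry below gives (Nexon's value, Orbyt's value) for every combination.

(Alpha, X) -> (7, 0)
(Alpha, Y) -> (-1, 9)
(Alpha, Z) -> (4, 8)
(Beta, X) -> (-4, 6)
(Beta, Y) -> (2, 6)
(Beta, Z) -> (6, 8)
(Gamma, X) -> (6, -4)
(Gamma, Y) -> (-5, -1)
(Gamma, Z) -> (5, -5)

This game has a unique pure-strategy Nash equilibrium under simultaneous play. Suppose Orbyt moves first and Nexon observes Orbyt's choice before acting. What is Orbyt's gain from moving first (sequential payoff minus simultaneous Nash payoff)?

0

Solve by backward induction (Orbyt leads).
- X: Nexon compares 7, -4, 6 and picks Alpha; Orbyt would get 0.
- Y: Nexon compares -1, 2, -5 and picks Beta; Orbyt would get 6.
- Z: Nexon compares 4, 6, 5 and picks Beta; Orbyt would get 8.
Orbyt's induced payoffs are 0, 6, 8, so Orbyt commits to Z. Subgame-perfect outcome: (Beta, Z) with payoffs (6, 8).
Now find the simultaneous Nash equilibrium.
Nexon's best replies: X→Alpha; Y→Beta; Z→Beta.
Orbyt's best replies: Alpha→Y; Beta→Z; Gamma→Y.
Only (Beta, Z) has each player best-responding; Nash payoffs (6, 8).
Orbyt's commitment gain: 8 − 8 = 0.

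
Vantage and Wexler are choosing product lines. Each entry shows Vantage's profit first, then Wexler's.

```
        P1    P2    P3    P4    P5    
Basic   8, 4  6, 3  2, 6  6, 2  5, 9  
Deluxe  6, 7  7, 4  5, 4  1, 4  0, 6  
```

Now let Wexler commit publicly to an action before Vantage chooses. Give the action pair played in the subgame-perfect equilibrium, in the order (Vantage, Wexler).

Backward induction with Wexler moving first.
- P1: Vantage compares 8, 6 and picks Basic; Wexler would get 4.
- P2: Vantage compares 6, 7 and picks Deluxe; Wexler would get 4.
- P3: Vantage compares 2, 5 and picks Deluxe; Wexler would get 4.
- P4: Vantage compares 6, 1 and picks Basic; Wexler would get 2.
- P5: Vantage compares 5, 0 and picks Basic; Wexler would get 9.
Wexler's induced payoffs are 4, 4, 4, 2, 9, so Wexler commits to P5. Subgame-perfect outcome: (Basic, P5) with payoffs (5, 9).

(Basic, P5)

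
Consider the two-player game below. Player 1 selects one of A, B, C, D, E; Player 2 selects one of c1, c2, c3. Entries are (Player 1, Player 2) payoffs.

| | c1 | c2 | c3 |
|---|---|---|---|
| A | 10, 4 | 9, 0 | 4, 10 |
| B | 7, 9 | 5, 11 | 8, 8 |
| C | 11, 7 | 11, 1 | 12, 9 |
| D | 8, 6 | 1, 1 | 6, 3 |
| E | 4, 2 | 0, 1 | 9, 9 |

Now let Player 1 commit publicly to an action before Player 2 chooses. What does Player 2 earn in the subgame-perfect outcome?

9

Backward induction with Player 1 moving first.
- A: Player 2 compares 4, 0, 10 and picks c3; Player 1 would get 4.
- B: Player 2 compares 9, 11, 8 and picks c2; Player 1 would get 5.
- C: Player 2 compares 7, 1, 9 and picks c3; Player 1 would get 12.
- D: Player 2 compares 6, 1, 3 and picks c1; Player 1 would get 8.
- E: Player 2 compares 2, 1, 9 and picks c3; Player 1 would get 9.
Maximizing over 4, 5, 12, 8, 9, Player 1 chooses C. Subgame-perfect outcome: (C, c3) with payoffs (12, 9).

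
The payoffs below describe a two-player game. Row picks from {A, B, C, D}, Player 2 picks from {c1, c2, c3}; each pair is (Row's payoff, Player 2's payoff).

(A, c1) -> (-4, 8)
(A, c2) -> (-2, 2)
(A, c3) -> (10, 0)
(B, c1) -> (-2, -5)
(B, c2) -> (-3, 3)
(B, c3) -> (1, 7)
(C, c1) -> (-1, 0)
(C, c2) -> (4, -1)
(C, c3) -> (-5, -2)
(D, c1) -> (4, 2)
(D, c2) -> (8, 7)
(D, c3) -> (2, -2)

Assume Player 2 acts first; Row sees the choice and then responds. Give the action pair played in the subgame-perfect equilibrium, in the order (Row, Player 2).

Work backward from Row's decision.
- c1: Row compares -4, -2, -1, 4 and picks D; Player 2 would get 2.
- c2: Row compares -2, -3, 4, 8 and picks D; Player 2 would get 7.
- c3: Row compares 10, 1, -5, 2 and picks A; Player 2 would get 0.
Player 2's induced payoffs are 2, 7, 0, so Player 2 commits to c2. Subgame-perfect outcome: (D, c2) with payoffs (8, 7).

(D, c2)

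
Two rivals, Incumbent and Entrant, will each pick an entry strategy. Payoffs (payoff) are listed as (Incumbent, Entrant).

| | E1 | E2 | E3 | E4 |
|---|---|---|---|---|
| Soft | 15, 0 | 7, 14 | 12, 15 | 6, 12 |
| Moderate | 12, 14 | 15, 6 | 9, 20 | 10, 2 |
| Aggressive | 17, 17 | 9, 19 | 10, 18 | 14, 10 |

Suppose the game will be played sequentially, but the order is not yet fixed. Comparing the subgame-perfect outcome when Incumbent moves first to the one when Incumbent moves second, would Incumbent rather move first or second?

second

If Incumbent leads: Entrant's best replies are Soft→E3, Moderate→E3, Aggressive→E2; Incumbent's induced payoffs 12, 9, 9; outcome (Soft, E3), payoffs (12, 15).
If Entrant leads: Incumbent's best replies are E1→Aggressive, E2→Moderate, E3→Soft, E4→Aggressive; Entrant's induced payoffs 17, 6, 15, 10; outcome (Aggressive, E1), payoffs (17, 17).
Incumbent gets 12 moving first and 17 moving second, so Incumbent prefers to move second.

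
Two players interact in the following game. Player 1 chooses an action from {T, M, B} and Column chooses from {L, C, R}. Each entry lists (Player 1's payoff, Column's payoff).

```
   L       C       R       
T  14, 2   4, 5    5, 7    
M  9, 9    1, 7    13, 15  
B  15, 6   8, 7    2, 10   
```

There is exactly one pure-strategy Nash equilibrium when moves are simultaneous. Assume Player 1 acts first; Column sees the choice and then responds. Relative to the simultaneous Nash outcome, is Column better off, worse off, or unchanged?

unchanged

Column best-responds to each possible Player 1 move:
- T → Column plays R (best of 2, 5, 7); Player 1 gets 5.
- M → Column plays R (best of 9, 7, 15); Player 1 gets 13.
- B → Column plays R (best of 6, 7, 10); Player 1 gets 2.
Among 5, 13, 2, the best is 13 at M. Subgame-perfect outcome: (M, R) with payoffs (13, 15).
Under simultaneous play:
Player 1's best replies: L→B; C→B; R→M.
Column's best replies: T→R; M→R; B→R.
The unique mutual best reply is (M, R), giving (13, 15).
Column earns 15 sequentially versus 15 at the Nash outcome: unchanged.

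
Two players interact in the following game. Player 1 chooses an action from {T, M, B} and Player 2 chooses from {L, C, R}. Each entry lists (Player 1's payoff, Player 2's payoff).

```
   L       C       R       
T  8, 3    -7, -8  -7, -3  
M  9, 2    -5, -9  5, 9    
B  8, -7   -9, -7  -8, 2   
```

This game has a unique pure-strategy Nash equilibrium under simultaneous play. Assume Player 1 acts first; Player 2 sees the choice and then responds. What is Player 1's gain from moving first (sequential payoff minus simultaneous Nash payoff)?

3

Backward induction with Player 1 moving first.
- T: BR = L, leader payoff 8.
- M: BR = R, leader payoff 5.
- B: BR = R, leader payoff -8.
Maximizing over 8, 5, -8, Player 1 chooses T. Subgame-perfect outcome: (T, L) with payoffs (8, 3).
Under simultaneous play:
Player 1's best replies: L→M; C→M; R→M.
Player 2's best replies: T→L; M→R; B→R.
Only (M, R) has each player best-responding; Nash payoffs (5, 9).
Player 1's commitment gain: 8 − 5 = 3.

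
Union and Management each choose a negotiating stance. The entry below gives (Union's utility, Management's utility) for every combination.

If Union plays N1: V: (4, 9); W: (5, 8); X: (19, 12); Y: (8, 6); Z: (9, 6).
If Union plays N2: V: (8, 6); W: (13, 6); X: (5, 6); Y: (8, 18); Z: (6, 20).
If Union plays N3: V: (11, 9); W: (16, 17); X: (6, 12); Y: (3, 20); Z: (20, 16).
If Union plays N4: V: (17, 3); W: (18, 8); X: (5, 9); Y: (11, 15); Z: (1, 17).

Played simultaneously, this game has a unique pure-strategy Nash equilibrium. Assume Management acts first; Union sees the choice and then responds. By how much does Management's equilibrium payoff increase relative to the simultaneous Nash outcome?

Work backward from Union's decision.
- V: BR = N4, leader payoff 3.
- W: BR = N4, leader payoff 8.
- X: BR = N1, leader payoff 12.
- Y: BR = N4, leader payoff 15.
- Z: BR = N3, leader payoff 16.
Maximizing over 3, 8, 12, 15, 16, Management chooses Z. Subgame-perfect outcome: (N3, Z) with payoffs (20, 16).
Now find the simultaneous Nash equilibrium.
Union's best replies: V→N4; W→N4; X→N1; Y→N4; Z→N3.
Management's best replies: N1→X; N2→Z; N3→Y; N4→Z.
The unique mutual best reply is (N1, X), giving (19, 12).
Management's commitment gain: 16 − 12 = 4.

4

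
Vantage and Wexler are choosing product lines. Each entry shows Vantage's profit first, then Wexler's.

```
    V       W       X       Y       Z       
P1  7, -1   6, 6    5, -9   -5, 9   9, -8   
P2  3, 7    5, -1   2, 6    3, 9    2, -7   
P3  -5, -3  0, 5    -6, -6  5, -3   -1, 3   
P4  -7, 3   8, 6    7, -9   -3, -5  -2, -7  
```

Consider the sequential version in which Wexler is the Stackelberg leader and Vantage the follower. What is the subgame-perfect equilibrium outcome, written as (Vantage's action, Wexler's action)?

(P4, W)

Vantage best-responds to each possible Wexler move:
- V: Vantage compares 7, 3, -5, -7 and picks P1; Wexler would get -1.
- W: Vantage compares 6, 5, 0, 8 and picks P4; Wexler would get 6.
- X: Vantage compares 5, 2, -6, 7 and picks P4; Wexler would get -9.
- Y: Vantage compares -5, 3, 5, -3 and picks P3; Wexler would get -3.
- Z: Vantage compares 9, 2, -1, -2 and picks P1; Wexler would get -8.
Among -1, 6, -9, -3, -8, the best is 6 at W. Subgame-perfect outcome: (P4, W) with payoffs (8, 6).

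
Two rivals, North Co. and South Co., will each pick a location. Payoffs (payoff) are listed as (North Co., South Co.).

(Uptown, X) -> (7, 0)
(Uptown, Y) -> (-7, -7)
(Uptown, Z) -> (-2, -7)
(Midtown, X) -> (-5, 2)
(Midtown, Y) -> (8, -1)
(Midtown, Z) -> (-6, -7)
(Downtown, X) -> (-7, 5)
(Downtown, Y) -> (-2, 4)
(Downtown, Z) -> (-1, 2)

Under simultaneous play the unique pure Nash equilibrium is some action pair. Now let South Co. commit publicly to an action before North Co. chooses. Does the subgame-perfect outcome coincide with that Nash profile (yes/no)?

no

Backward induction with South Co. moving first.
- X: North Co. compares 7, -5, -7 and picks Uptown; South Co. would get 0.
- Y: North Co. compares -7, 8, -2 and picks Midtown; South Co. would get -1.
- Z: North Co. compares -2, -6, -1 and picks Downtown; South Co. would get 2.
Maximizing over 0, -1, 2, South Co. chooses Z. Subgame-perfect outcome: (Downtown, Z) with payoffs (-1, 2).
Under simultaneous play:
North Co.'s best replies: X→Uptown; Y→Midtown; Z→Downtown.
South Co.'s best replies: Uptown→X; Midtown→X; Downtown→X.
The unique mutual best reply is (Uptown, X), giving (7, 0).
Sequential outcome (Downtown, Z) differs from the Nash profile (Uptown, X).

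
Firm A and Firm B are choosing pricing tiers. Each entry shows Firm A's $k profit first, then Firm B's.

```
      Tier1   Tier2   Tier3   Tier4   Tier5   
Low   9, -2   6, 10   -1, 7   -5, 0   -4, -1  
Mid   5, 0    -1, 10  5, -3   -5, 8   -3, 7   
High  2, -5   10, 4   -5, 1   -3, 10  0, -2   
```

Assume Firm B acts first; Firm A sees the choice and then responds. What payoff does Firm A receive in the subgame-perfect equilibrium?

Firm A best-responds to each possible Firm B move:
- Tier1 → Firm A plays Low (best of 9, 5, 2); Firm B gets -2.
- Tier2 → Firm A plays High (best of 6, -1, 10); Firm B gets 4.
- Tier3 → Firm A plays Mid (best of -1, 5, -5); Firm B gets -3.
- Tier4 → Firm A plays High (best of -5, -5, -3); Firm B gets 10.
- Tier5 → Firm A plays High (best of -4, -3, 0); Firm B gets -2.
Maximizing over -2, 4, -3, 10, -2, Firm B chooses Tier4. Subgame-perfect outcome: (High, Tier4) with payoffs (-3, 10).

-3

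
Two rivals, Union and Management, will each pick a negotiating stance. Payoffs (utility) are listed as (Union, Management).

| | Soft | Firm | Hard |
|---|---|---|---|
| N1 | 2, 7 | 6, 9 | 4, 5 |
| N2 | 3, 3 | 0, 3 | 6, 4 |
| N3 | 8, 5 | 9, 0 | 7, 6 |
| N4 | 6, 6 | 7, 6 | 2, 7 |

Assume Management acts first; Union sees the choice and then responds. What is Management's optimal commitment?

Hard

Work backward from Union's decision.
- Soft: Union compares 2, 3, 8, 6 and picks N3; Management would get 5.
- Firm: Union compares 6, 0, 9, 7 and picks N3; Management would get 0.
- Hard: Union compares 4, 6, 7, 2 and picks N3; Management would get 6.
Maximizing over 5, 0, 6, Management chooses Hard. Subgame-perfect outcome: (N3, Hard) with payoffs (7, 6).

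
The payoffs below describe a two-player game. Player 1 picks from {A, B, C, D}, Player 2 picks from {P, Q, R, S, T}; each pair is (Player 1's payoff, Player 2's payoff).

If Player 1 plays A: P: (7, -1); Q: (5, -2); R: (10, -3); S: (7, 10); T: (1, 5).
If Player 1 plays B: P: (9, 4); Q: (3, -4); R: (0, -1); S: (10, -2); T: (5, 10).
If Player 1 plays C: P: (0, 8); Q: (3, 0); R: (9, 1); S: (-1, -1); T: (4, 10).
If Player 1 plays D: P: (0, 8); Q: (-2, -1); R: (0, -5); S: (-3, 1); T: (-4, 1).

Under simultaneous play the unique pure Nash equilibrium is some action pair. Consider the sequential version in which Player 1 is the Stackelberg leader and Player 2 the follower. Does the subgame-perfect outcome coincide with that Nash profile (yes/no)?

no

Backward induction with Player 1 moving first.
- A: BR = S, leader payoff 7.
- B: BR = T, leader payoff 5.
- C: BR = T, leader payoff 4.
- D: BR = P, leader payoff 0.
Among 7, 5, 4, 0, the best is 7 at A. Subgame-perfect outcome: (A, S) with payoffs (7, 10).
For the simultaneous game, intersect best replies.
Player 1's best replies: P→B; Q→A; R→A; S→B; T→B.
Player 2's best replies: A→S; B→T; C→T; D→P.
Only (B, T) has each player best-responding; Nash payoffs (5, 10).
Sequential outcome (A, S) differs from the Nash profile (B, T).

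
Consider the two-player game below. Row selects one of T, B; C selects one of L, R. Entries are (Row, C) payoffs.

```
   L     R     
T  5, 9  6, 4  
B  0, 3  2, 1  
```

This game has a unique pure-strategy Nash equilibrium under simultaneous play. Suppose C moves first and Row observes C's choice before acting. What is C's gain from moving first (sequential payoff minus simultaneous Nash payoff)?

0

Row best-responds to each possible C move:
- L: BR = T, leader payoff 9.
- R: BR = T, leader payoff 4.
Maximizing over 9, 4, C chooses L. Subgame-perfect outcome: (T, L) with payoffs (5, 9).
Under simultaneous play:
Row's best replies: L→T; R→T.
C's best replies: T→L; B→L.
Only (T, L) has each player best-responding; Nash payoffs (5, 9).
C's commitment gain: 9 − 9 = 0.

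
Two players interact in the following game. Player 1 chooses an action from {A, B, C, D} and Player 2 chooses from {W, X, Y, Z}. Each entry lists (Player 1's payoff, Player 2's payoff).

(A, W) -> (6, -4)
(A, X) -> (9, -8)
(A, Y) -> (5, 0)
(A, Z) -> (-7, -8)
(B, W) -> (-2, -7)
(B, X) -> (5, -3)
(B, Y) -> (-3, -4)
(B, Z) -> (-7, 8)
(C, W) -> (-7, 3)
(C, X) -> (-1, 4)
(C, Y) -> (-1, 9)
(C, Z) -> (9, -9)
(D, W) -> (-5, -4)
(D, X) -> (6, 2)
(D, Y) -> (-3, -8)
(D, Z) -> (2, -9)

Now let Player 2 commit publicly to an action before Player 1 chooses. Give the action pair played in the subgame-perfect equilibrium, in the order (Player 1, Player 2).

Backward induction with Player 2 moving first.
- W: Player 1 compares 6, -2, -7, -5 and picks A; Player 2 would get -4.
- X: Player 1 compares 9, 5, -1, 6 and picks A; Player 2 would get -8.
- Y: Player 1 compares 5, -3, -1, -3 and picks A; Player 2 would get 0.
- Z: Player 1 compares -7, -7, 9, 2 and picks C; Player 2 would get -9.
Among -4, -8, 0, -9, the best is 0 at Y. Subgame-perfect outcome: (A, Y) with payoffs (5, 0).

(A, Y)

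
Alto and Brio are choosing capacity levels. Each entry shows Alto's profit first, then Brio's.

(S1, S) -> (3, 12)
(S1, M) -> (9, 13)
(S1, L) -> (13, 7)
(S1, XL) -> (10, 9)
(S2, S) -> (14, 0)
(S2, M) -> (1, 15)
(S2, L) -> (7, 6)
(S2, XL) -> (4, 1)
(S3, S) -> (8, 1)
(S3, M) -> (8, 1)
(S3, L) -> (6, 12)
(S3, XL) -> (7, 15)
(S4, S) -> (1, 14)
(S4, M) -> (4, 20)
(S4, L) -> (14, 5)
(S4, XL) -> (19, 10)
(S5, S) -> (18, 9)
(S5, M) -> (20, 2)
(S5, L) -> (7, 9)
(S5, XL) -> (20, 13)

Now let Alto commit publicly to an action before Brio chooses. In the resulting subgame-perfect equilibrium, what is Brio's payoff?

13

Work backward from Brio's decision.
- S1: Brio compares 12, 13, 7, 9 and picks M; Alto would get 9.
- S2: Brio compares 0, 15, 6, 1 and picks M; Alto would get 1.
- S3: Brio compares 1, 1, 12, 15 and picks XL; Alto would get 7.
- S4: Brio compares 14, 20, 5, 10 and picks M; Alto would get 4.
- S5: Brio compares 9, 2, 9, 13 and picks XL; Alto would get 20.
Alto's induced payoffs are 9, 1, 7, 4, 20, so Alto commits to S5. Subgame-perfect outcome: (S5, XL) with payoffs (20, 13).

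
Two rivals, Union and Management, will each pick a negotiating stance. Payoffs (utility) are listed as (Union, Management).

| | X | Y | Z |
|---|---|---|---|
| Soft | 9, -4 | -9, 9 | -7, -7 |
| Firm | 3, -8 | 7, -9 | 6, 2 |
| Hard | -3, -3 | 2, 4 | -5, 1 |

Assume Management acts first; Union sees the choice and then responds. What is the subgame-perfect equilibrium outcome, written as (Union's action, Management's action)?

Solve by backward induction (Management leads).
- X: BR = Soft, leader payoff -4.
- Y: BR = Firm, leader payoff -9.
- Z: BR = Firm, leader payoff 2.
Management's induced payoffs are -4, -9, 2, so Management commits to Z. Subgame-perfect outcome: (Firm, Z) with payoffs (6, 2).

(Firm, Z)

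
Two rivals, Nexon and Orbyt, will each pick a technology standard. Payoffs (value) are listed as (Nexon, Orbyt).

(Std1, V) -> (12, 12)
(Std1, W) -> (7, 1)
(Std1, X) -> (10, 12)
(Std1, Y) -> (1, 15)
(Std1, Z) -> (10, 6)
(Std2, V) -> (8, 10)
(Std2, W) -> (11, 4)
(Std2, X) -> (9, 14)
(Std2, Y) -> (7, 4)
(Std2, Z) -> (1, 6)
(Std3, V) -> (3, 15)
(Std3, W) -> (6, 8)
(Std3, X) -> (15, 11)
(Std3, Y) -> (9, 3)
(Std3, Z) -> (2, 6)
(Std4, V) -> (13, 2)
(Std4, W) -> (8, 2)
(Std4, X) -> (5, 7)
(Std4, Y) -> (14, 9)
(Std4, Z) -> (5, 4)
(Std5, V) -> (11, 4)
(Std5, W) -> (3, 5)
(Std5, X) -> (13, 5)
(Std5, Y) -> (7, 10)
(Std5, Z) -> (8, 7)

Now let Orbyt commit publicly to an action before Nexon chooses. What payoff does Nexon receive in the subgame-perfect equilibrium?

15

Solve by backward induction (Orbyt leads).
- V → Nexon plays Std4 (best of 12, 8, 3, 13, 11); Orbyt gets 2.
- W → Nexon plays Std2 (best of 7, 11, 6, 8, 3); Orbyt gets 4.
- X → Nexon plays Std3 (best of 10, 9, 15, 5, 13); Orbyt gets 11.
- Y → Nexon plays Std4 (best of 1, 7, 9, 14, 7); Orbyt gets 9.
- Z → Nexon plays Std1 (best of 10, 1, 2, 5, 8); Orbyt gets 6.
Among 2, 4, 11, 9, 6, the best is 11 at X. Subgame-perfect outcome: (Std3, X) with payoffs (15, 11).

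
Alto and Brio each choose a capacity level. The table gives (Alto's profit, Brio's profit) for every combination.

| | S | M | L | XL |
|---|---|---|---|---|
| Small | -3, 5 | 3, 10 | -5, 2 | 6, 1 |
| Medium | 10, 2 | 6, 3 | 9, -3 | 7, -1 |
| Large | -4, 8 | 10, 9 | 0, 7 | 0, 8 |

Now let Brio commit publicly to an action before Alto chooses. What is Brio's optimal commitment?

M

Backward induction with Brio moving first.
- S: BR = Medium, leader payoff 2.
- M: BR = Large, leader payoff 9.
- L: BR = Medium, leader payoff -3.
- XL: BR = Medium, leader payoff -1.
Among 2, 9, -3, -1, the best is 9 at M. Subgame-perfect outcome: (Large, M) with payoffs (10, 9).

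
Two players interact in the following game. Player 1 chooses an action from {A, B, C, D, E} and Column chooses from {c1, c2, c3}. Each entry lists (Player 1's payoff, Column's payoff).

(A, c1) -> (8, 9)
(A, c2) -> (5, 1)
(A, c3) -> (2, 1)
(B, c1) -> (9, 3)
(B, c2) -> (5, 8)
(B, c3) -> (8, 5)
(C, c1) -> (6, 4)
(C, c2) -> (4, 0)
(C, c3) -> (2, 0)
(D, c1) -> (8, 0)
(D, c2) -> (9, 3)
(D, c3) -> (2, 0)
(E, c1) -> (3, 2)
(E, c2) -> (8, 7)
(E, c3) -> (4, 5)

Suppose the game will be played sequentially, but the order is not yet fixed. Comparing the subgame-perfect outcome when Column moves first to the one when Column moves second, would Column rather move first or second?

If Player 1 leads: Column's best replies are A→c1, B→c2, C→c1, D→c2, E→c2; Player 1's induced payoffs 8, 5, 6, 9, 8; outcome (D, c2), payoffs (9, 3).
If Column leads: Player 1's best replies are c1→B, c2→D, c3→B; Column's induced payoffs 3, 3, 5; outcome (B, c3), payoffs (8, 5).
Column gets 5 moving first and 3 moving second, so Column prefers to move first.

first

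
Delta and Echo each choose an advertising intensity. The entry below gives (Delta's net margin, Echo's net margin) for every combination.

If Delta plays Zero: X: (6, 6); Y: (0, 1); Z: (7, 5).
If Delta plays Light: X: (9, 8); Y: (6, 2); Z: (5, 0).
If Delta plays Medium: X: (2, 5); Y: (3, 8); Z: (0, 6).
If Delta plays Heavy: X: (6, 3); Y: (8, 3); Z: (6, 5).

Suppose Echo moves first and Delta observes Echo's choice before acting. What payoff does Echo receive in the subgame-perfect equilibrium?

Solve by backward induction (Echo leads).
- X: BR = Light, leader payoff 8.
- Y: BR = Heavy, leader payoff 3.
- Z: BR = Zero, leader payoff 5.
Maximizing over 8, 3, 5, Echo chooses X. Subgame-perfect outcome: (Light, X) with payoffs (9, 8).

8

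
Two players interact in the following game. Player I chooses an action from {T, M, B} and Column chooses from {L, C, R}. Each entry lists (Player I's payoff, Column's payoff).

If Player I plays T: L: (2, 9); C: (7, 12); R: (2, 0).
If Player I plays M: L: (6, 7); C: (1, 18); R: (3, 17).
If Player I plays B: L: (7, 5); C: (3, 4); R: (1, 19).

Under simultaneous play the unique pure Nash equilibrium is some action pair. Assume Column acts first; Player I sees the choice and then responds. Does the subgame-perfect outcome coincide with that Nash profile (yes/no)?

Work backward from Player I's decision.
- L: BR = B, leader payoff 5.
- C: BR = T, leader payoff 12.
- R: BR = M, leader payoff 17.
Column's induced payoffs are 5, 12, 17, so Column commits to R. Subgame-perfect outcome: (M, R) with payoffs (3, 17).
Under simultaneous play:
Player I's best replies: L→B; C→T; R→M.
Column's best replies: T→C; M→C; B→R.
Only (T, C) has each player best-responding; Nash payoffs (7, 12).
Sequential outcome (M, R) differs from the Nash profile (T, C).

no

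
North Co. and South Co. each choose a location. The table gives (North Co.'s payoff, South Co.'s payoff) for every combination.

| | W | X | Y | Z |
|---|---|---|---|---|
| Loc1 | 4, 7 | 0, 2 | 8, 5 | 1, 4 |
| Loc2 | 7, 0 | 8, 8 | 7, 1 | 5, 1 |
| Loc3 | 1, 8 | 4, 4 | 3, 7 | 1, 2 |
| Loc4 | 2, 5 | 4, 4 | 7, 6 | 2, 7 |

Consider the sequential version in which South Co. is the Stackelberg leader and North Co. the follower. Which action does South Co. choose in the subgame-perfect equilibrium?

X

Solve by backward induction (South Co. leads).
- W: North Co. compares 4, 7, 1, 2 and picks Loc2; South Co. would get 0.
- X: North Co. compares 0, 8, 4, 4 and picks Loc2; South Co. would get 8.
- Y: North Co. compares 8, 7, 3, 7 and picks Loc1; South Co. would get 5.
- Z: North Co. compares 1, 5, 1, 2 and picks Loc2; South Co. would get 1.
Maximizing over 0, 8, 5, 1, South Co. chooses X. Subgame-perfect outcome: (Loc2, X) with payoffs (8, 8).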